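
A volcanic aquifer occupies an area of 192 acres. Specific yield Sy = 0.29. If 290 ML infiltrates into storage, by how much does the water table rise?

A = 192 acres = 7.77 × 10^5 m²
ΔV = 290 ML = 2.9 × 10^5 m³
Δh = ΔV / (Sy × A) = 2.9 × 10^5 m³ / (0.29 × 7.77 × 10^5 m²) = 1.287 m

Δh ≈ 1.29 m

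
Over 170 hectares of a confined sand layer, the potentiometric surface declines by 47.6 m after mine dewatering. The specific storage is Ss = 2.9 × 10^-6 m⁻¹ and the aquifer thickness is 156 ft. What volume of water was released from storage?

b = 156 ft = 47.55 m
S = Ss × b = 2.9 × 10^-6 m⁻¹ × 47.55 m = 1.379 × 10^-4
A = 170 hectares = 1.7 × 10^6 m²
ΔV = S × A × Δh = 1.379 × 10^-4 × 1.7 × 10^6 m² × 47.6 m = 11160 m³

ΔV ≈ 11200 m³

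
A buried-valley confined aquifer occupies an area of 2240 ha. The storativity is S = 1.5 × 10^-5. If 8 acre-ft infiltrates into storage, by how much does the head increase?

A = 2240 ha = 2.24 × 10^7 m²
ΔV = 8 acre-ft = 9868 m³
Δh = ΔV / (S × A) = 9868 m³ / (1.5 × 10^-5 × 2.24 × 10^7 m²) = 29.37 m

Δh ≈ 29.4 m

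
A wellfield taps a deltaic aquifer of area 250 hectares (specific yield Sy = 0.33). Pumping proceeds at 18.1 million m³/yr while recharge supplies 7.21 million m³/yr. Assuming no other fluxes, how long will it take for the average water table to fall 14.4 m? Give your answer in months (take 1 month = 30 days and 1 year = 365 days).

A = 250 hectares = 2.5 × 10^6 m²
ΔV = Sy × A × Δh = 0.33 × 2.5 × 10^6 × 14.4 = 1.188 × 10^7 m³
Net withdrawal = 18.1 − 7.21 = 10.89 million m³/yr = 29840 m³/d
t = ΔV / Q = 1.188 × 10^7 m³ / 29840 m³/d = 398.2 d
t = 398.2 d ≈ 13.27 months

t ≈ 13.3 months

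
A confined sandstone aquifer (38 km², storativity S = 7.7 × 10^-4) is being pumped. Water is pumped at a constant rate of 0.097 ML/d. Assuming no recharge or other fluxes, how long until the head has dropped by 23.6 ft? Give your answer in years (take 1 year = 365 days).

t ≈ 5.94 years

A = 38 km² = 3.8 × 10^7 m²
Δh = 23.6 ft = 7.193 m
ΔV = S × A × Δh = 7.7 × 10^-4 × 3.8 × 10^7 × 7.193 = 2.105 × 10^5 m³
Q = 0.097 ML/d = 97 m³/d
t = ΔV / Q = 2.105 × 10^5 m³ / 97 m³/d = 2170 d
t = 2170 d ≈ 5.945 years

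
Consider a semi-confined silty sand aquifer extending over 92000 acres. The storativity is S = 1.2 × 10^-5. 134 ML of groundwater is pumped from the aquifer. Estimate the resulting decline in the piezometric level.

A = 92000 acres = 3.723 × 10^8 m²
ΔV = 134 ML = 1.34 × 10^5 m³
Δh = ΔV / (S × A) = 1.34 × 10^5 m³ / (1.2 × 10^-5 × 3.723 × 10^8 m²) = 29.99 m

Δh ≈ 30 m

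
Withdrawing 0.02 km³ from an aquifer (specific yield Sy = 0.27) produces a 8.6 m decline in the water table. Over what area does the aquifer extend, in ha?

ΔV = 0.02 km³ = 2 × 10^7 m³
A = ΔV / (Sy × Δh) = 2 × 10^7 / (0.27 × 8.6) = 8.613 × 10^6 m²
A = 8.613 × 10^6 m² = 861.3 ha

A ≈ 861 ha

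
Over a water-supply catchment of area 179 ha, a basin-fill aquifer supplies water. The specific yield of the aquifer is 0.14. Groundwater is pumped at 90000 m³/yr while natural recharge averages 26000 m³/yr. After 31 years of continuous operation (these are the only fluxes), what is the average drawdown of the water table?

Δh ≈ 7.92 m

A = 179 ha = 1.79 × 10^6 m²
Net abstraction = 90000 − 26000 = 64000 m³/yr
Q_net = 64000 m³/yr = 175.3 m³/d
t = 31 years = 11320 d
ΔV = Q × t = 175.3 m³/d × 11320 d = 1.984 × 10^6 m³
Δh = ΔV / (Sy × A) = 1.984 × 10^6 / (0.14 × 1.79 × 10^6) = 7.917 m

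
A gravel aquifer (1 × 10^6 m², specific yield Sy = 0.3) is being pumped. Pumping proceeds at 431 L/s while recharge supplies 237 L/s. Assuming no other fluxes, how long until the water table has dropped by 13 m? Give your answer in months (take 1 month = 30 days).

ΔV = Sy × A × Δh = 0.3 × 1 × 10^6 × 13 = 3.9 × 10^6 m³
Net withdrawal = 431 − 237 = 194 L/s = 16760 m³/d
t = ΔV / Q = 3.9 × 10^6 m³ / 16760 m³/d = 232.7 d
t = 232.7 d ≈ 7.756 months

t ≈ 7.76 months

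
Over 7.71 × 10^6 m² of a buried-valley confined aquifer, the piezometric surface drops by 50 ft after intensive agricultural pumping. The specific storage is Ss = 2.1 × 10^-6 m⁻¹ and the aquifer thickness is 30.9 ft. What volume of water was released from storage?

b = 30.9 ft = 9.418 m
S = Ss × b = 2.1 × 10^-6 m⁻¹ × 9.418 m = 1.978 × 10^-5
Δh = 50 ft = 15.24 m
ΔV = S × A × Δh = 1.978 × 10^-5 × 7.71 × 10^6 m² × 15.24 m = 2324 m³

ΔV ≈ 2320 m³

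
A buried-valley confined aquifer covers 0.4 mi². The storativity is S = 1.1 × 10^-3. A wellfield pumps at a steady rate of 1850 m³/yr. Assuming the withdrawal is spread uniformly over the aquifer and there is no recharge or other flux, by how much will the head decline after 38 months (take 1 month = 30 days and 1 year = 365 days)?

A = 0.4 mi² = 1.036 × 10^6 m²
Q = 1850 m³/yr = 5.068 m³/d
t = 38 months = 1140 d
ΔV = Q × t = 5.068 m³/d × 1140 d = 5778 m³
Δh = ΔV / (S × A) = 5778 / (0.0011 × 1.036 × 10^6) = 5.07 m

Δh ≈ 5.07 m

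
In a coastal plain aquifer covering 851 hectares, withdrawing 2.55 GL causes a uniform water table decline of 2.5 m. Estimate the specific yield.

A = 851 hectares = 8.51 × 10^6 m²
ΔV = 2.55 GL = 2.55 × 10^6 m³
Sy = ΔV / (A × Δh) = 2.55 × 10^6 m³ / (8.51 × 10^6 m² × 2.5 m) = 0.1199

Sy ≈ 0.12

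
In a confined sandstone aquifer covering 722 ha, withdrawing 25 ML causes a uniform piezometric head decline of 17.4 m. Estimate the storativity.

A = 722 ha = 7.22 × 10^6 m²
ΔV = 25 ML = 25000 m³
S = ΔV / (A × Δh) = 25000 m³ / (7.22 × 10^6 m² × 17.4 m) = 1.99 × 10^-4

S ≈ 2 × 10^-4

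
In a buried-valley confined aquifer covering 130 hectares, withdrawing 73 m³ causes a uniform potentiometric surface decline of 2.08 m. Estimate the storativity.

S ≈ 2.7 × 10^-5

A = 130 hectares = 1.3 × 10^6 m²
S = ΔV / (A × Δh) = 73 m³ / (1.3 × 10^6 m² × 2.08 m) = 2.7 × 10^-5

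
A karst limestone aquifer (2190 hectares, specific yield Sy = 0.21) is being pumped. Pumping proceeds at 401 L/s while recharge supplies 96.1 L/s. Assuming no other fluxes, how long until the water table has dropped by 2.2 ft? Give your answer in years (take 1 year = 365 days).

t ≈ 0.321 years

A = 2190 hectares = 2.19 × 10^7 m²
Δh = 2.2 ft = 0.6706 m
ΔV = Sy × A × Δh = 0.21 × 2.19 × 10^7 × 0.6706 = 3.084 × 10^6 m³
Net withdrawal = 401 − 96.1 = 304.9 L/s = 26340 m³/d
t = ΔV / Q = 3.084 × 10^6 m³ / 26340 m³/d = 117.1 d
t = 117.1 d ≈ 0.3207 years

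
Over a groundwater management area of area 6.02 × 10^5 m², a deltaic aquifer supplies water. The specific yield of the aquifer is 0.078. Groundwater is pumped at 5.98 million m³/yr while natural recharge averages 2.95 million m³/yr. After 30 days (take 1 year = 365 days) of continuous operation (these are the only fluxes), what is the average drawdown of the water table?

Net abstraction = 5.98 − 2.95 = 3.03 million m³/yr
Q_net = 3.03 million m³/yr = 8301 m³/d
ΔV = Q × t = 8301 m³/d × 30 d = 2.49 × 10^5 m³
Δh = ΔV / (Sy × A) = 2.49 × 10^5 / (0.078 × 6.02 × 10^5) = 5.304 m

Δh ≈ 5.3 m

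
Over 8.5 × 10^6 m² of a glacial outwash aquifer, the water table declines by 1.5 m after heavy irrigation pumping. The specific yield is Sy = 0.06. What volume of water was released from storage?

ΔV = Sy × A × Δh = 0.06 × 8.5 × 10^6 m² × 1.5 m = 7.65 × 10^5 m³

ΔV ≈ 7.65 × 10^5 m³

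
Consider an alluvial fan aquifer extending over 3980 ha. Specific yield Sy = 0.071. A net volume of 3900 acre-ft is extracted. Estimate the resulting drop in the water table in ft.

Δh ≈ 5.59 ft

A = 3980 ha = 3.98 × 10^7 m²
ΔV = 3900 acre-ft = 4.811 × 10^6 m³
Δh = ΔV / (Sy × A) = 4.811 × 10^6 m³ / (0.071 × 3.98 × 10^7 m²) = 1.702 m
Δh = 1.702 m = 5.585 ft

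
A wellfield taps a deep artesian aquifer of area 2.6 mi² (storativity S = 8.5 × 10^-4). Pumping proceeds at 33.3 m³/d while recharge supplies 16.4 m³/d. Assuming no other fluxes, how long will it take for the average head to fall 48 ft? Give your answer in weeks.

t ≈ 708 weeks

A = 2.6 mi² = 6.734 × 10^6 m²
Δh = 48 ft = 14.63 m
ΔV = S × A × Δh = 8.5 × 10^-4 × 6.734 × 10^6 × 14.63 = 83740 m³
Net withdrawal = 33.3 − 16.4 = 16.9 m³/d
t = ΔV / Q = 83740 m³ / 16.9 m³/d = 4955 d
t = 4955 d ≈ 707.9 weeks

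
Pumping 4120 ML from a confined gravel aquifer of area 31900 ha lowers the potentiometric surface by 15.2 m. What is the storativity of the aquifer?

A = 31900 ha = 3.19 × 10^8 m²
ΔV = 4120 ML = 4.12 × 10^6 m³
S = ΔV / (A × Δh) = 4.12 × 10^6 m³ / (3.19 × 10^8 m² × 15.2 m) = 8.497 × 10^-4

S ≈ 8.5 × 10^-4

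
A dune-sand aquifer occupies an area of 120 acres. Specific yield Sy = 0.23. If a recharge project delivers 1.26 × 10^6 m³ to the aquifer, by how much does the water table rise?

A = 120 acres = 4.856 × 10^5 m²
Δh = ΔV / (Sy × A) = 1.26 × 10^6 m³ / (0.23 × 4.856 × 10^5 m²) = 11.28 m

Δh ≈ 11.3 m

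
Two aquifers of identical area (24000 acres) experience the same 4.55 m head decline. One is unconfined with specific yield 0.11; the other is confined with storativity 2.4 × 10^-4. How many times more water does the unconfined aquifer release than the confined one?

A = 24000 acres = 9.712 × 10^7 m²
Unconfined: ΔV_u = Sy × A × Δh = 0.11 × 9.712 × 10^7 × 4.55 = 4.861 × 10^7 m³
Confined: ΔV_c = S × A × Δh = 2.4 × 10^-4 × 9.712 × 10^7 × 4.55 = 1.061 × 10^5 m³
Ratio = ΔV_u / ΔV_c = Sy / S = 0.11 / 2.4 × 10^-4 = 458.3

ΔV_u / ΔV_c ≈ 458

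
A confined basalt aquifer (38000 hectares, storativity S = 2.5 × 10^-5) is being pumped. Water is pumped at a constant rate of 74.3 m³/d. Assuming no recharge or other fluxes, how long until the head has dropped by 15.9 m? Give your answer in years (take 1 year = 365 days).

t ≈ 5.57 years

A = 38000 hectares = 3.8 × 10^8 m²
ΔV = S × A × Δh = 2.5 × 10^-5 × 3.8 × 10^8 × 15.9 = 1.51 × 10^5 m³
t = ΔV / Q = 1.51 × 10^5 m³ / 74.3 m³/d = 2033 d
t = 2033 d ≈ 5.57 years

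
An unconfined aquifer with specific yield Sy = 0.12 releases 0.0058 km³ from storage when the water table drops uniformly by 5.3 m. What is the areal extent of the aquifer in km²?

ΔV = 0.0058 km³ = 5.8 × 10^6 m³
A = ΔV / (Sy × Δh) = 5.8 × 10^6 / (0.12 × 5.3) = 9.119 × 10^6 m²
A = 9.119 × 10^6 m² = 9.119 km²

A ≈ 9.12 km²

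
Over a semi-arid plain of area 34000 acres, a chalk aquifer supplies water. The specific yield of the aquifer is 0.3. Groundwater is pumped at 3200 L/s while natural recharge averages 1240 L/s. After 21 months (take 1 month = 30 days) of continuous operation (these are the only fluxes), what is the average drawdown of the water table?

Δh ≈ 2.58 m

A = 34000 acres = 1.376 × 10^8 m²
Net abstraction = 3200 − 1240 = 1960 L/s
Q_net = 1960 L/s = 1.693 × 10^5 m³/d
t = 21 months = 630 d
ΔV = Q × t = 1.693 × 10^5 m³/d × 630 d = 1.067 × 10^8 m³
Δh = ΔV / (Sy × A) = 1.067 × 10^8 / (0.3 × 1.376 × 10^8) = 2.585 m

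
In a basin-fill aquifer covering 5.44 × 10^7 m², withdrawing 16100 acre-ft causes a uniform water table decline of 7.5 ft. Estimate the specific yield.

Sy ≈ 0.16

Δh = 7.5 ft = 2.286 m
ΔV = 16100 acre-ft = 1.986 × 10^7 m³
Sy = ΔV / (A × Δh) = 1.986 × 10^7 m³ / (5.44 × 10^7 m² × 2.286 m) = 0.1597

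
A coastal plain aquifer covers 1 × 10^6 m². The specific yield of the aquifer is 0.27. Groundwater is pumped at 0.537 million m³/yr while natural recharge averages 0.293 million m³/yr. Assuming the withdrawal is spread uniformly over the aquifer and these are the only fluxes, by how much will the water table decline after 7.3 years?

Δh ≈ 6.6 m

Net abstraction = 0.537 − 0.293 = 0.244 million m³/yr
Q_net = 0.244 million m³/yr = 668.5 m³/d
t = 7.3 years = 2664 d
ΔV = Q × t = 668.5 m³/d × 2664 d = 1.781 × 10^6 m³
Δh = ΔV / (Sy × A) = 1.781 × 10^6 / (0.27 × 1 × 10^6) = 6.597 m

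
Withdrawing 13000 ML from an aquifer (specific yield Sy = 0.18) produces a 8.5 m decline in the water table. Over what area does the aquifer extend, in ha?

ΔV = 13000 ML = 1.3 × 10^7 m³
A = ΔV / (Sy × Δh) = 1.3 × 10^7 / (0.18 × 8.5) = 8.497 × 10^6 m²
A = 8.497 × 10^6 m² = 849.7 ha

A ≈ 850 ha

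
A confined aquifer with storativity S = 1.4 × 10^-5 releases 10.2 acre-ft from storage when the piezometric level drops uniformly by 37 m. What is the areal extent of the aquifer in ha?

ΔV = 10.2 acre-ft = 12580 m³
A = ΔV / (S × Δh) = 12580 / (1.4 × 10^-5 × 37) = 2.429 × 10^7 m²
A = 2.429 × 10^7 m² = 2429 ha

A ≈ 2430 ha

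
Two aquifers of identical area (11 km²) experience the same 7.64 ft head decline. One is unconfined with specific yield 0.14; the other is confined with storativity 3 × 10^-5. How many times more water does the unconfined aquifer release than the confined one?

A = 11 km² = 1.1 × 10^7 m²
Δh = 7.64 ft = 2.329 m
Unconfined: ΔV_u = Sy × A × Δh = 0.14 × 1.1 × 10^7 × 2.329 = 3.586 × 10^6 m³
Confined: ΔV_c = S × A × Δh = 3 × 10^-5 × 1.1 × 10^7 × 2.329 = 768.5 m³
Ratio = ΔV_u / ΔV_c = Sy / S = 0.14 / 3 × 10^-5 = 4667

ΔV_u / ΔV_c ≈ 4670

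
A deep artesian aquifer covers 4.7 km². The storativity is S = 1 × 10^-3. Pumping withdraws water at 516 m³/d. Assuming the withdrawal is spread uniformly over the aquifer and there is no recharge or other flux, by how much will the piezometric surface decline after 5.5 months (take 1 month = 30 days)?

Δh ≈ 18.1 m

A = 4.7 km² = 4.7 × 10^6 m²
t = 5.5 months = 165 d
ΔV = Q × t = 516 m³/d × 165 d = 85140 m³
Δh = ΔV / (S × A) = 85140 / (0.001 × 4.7 × 10^6) = 18.11 m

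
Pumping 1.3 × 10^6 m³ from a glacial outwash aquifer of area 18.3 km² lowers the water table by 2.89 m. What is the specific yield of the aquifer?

Sy ≈ 0.025

A = 18.3 km² = 1.83 × 10^7 m²
Sy = ΔV / (A × Δh) = 1.3 × 10^6 m³ / (1.83 × 10^7 m² × 2.89 m) = 0.02458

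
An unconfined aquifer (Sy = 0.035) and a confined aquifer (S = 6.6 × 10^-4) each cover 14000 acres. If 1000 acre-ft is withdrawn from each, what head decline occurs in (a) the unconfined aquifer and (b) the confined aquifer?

Δh_u ≈ 0.622 m; Δh_c ≈ 33 m

A = 14000 acres = 5.666 × 10^7 m²
ΔV = 1000 acre-ft = 1.233 × 10^6 m³
Unconfined: Δh_u = ΔV/(Sy·A) = 1.233 × 10^6/(0.035 × 5.666 × 10^7) = 0.622 m
Confined: Δh_c = ΔV/(S·A) = 1.233 × 10^6/(6.6 × 10^-4 × 5.666 × 10^7) = 32.99 m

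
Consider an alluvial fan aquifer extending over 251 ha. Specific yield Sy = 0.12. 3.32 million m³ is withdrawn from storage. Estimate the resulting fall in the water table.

Δh ≈ 11 m

A = 251 ha = 2.51 × 10^6 m²
ΔV = 3.32 million m³ = 3.32 × 10^6 m³
Δh = ΔV / (Sy × A) = 3.32 × 10^6 m³ / (0.12 × 2.51 × 10^6 m²) = 11.02 m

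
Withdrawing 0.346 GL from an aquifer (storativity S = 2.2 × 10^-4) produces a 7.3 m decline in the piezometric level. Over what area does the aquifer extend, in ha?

A ≈ 21500 ha

ΔV = 0.346 GL = 3.46 × 10^5 m³
A = ΔV / (S × Δh) = 3.46 × 10^5 / (2.2 × 10^-4 × 7.3) = 2.154 × 10^8 m²
A = 2.154 × 10^8 m² = 21540 ha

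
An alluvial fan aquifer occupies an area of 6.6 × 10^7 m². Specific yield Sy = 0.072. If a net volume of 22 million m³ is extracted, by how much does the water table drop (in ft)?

ΔV = 22 million m³ = 2.2 × 10^7 m³
Δh = ΔV / (Sy × A) = 2.2 × 10^7 m³ / (0.072 × 6.6 × 10^7 m²) = 4.63 m
Δh = 4.63 m = 15.19 ft

Δh ≈ 15.2 ft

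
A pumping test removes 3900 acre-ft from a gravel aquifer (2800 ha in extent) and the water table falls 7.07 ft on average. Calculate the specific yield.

Sy ≈ 0.08

A = 2800 ha = 2.8 × 10^7 m²
Δh = 7.07 ft = 2.155 m
ΔV = 3900 acre-ft = 4.811 × 10^6 m³
Sy = ΔV / (A × Δh) = 4.811 × 10^6 m³ / (2.8 × 10^7 m² × 2.155 m) = 0.07973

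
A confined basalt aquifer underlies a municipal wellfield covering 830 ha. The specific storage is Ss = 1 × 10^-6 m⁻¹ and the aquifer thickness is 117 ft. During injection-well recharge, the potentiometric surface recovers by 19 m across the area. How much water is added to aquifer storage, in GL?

b = 117 ft = 35.66 m
S = Ss × b = 1 × 10^-6 m⁻¹ × 35.66 m = 3.566 × 10^-5
A = 830 ha = 8.3 × 10^6 m²
ΔV = S × A × Δh = 3.566 × 10^-5 × 8.3 × 10^6 m² × 19 m = 5624 m³
ΔV = 5624 m³ = 0.005624 GL

ΔV ≈ 0.00562 GL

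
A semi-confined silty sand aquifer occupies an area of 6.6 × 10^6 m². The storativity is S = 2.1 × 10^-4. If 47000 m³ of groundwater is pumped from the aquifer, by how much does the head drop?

Δh ≈ 33.9 m

Δh = ΔV / (S × A) = 47000 m³ / (2.1 × 10^-4 × 6.6 × 10^6 m²) = 33.91 m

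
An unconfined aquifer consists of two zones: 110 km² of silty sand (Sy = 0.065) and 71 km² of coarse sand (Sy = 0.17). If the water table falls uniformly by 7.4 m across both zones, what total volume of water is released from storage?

ΔV ≈ 1.42 × 10^8 m³

A₁ = 110 km² = 1.1 × 10^8 m²; A₂ = 71 km² = 7.1 × 10^7 m²
ΔV₁ = 0.065 × 1.1 × 10^8 × 7.4 = 5.291 × 10^7 m³
ΔV₂ = 0.17 × 7.1 × 10^7 × 7.4 = 8.932 × 10^7 m³
ΔV = ΔV₁ + ΔV₂ = 1.422 × 10^8 m³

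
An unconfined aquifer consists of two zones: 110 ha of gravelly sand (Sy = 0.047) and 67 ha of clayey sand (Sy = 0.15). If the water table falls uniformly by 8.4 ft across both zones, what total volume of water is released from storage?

A₁ = 110 ha = 1.1 × 10^6 m²; A₂ = 67 ha = 6.7 × 10^5 m²
Δh = 8.4 ft = 2.56 m
ΔV₁ = 0.047 × 1.1 × 10^6 × 2.56 = 1.324 × 10^5 m³
ΔV₂ = 0.15 × 6.7 × 10^5 × 2.56 = 2.573 × 10^5 m³
ΔV = ΔV₁ + ΔV₂ = 3.897 × 10^5 m³

ΔV ≈ 3.9 × 10^5 m³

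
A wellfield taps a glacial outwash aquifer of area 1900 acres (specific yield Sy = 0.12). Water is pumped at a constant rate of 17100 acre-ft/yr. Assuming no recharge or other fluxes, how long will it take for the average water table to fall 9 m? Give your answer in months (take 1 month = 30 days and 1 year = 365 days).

t ≈ 4.79 months

A = 1900 acres = 7.689 × 10^6 m²
ΔV = Sy × A × Δh = 0.12 × 7.689 × 10^6 × 9 = 8.304 × 10^6 m³
Q = 17100 acre-ft/yr = 57790 m³/d
t = ΔV / Q = 8.304 × 10^6 m³ / 57790 m³/d = 143.7 d
t = 143.7 d ≈ 4.79 months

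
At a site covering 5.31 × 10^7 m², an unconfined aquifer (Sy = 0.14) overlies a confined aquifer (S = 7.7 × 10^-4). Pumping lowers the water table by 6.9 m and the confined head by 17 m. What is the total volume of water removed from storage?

Unconfined: ΔV_u = Sy × A × Δh_u = 0.14 × 5.31 × 10^7 × 6.9 = 5.129 × 10^7 m³
Confined: ΔV_c = S × A × Δh_c = 7.7 × 10^-4 × 5.31 × 10^7 × 17 = 6.951 × 10^5 m³
Total ΔV = 5.129 × 10^7 + 6.951 × 10^5 = 5.199 × 10^7 m³

ΔV ≈ 5.2 × 10^7 m³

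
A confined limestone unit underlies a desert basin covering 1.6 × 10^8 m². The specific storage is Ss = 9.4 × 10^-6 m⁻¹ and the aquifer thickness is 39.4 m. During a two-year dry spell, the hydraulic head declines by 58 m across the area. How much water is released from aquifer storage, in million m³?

ΔV ≈ 3.44 million m³

S = Ss × b = 9.4 × 10^-6 m⁻¹ × 39.4 m = 3.704 × 10^-4
ΔV = S × A × Δh = 3.704 × 10^-4 × 1.6 × 10^8 m² × 58 m = 3.437 × 10^6 m³
ΔV = 3.437 × 10^6 m³ = 3.437 million m³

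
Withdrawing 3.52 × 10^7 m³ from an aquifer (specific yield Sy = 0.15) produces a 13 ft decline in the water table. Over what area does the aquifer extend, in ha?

A ≈ 5920 ha

Δh = 13 ft = 3.962 m
A = ΔV / (Sy × Δh) = 3.52 × 10^7 / (0.15 × 3.962) = 5.922 × 10^7 m²
A = 5.922 × 10^7 m² = 5922 ha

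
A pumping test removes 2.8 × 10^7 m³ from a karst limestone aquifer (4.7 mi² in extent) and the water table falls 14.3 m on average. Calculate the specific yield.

A = 4.7 mi² = 1.217 × 10^7 m²
Sy = ΔV / (A × Δh) = 2.8 × 10^7 m³ / (1.217 × 10^7 m² × 14.3 m) = 0.1609

Sy ≈ 0.16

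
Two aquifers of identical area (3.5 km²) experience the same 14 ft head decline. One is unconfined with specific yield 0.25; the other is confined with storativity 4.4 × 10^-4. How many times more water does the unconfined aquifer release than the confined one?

ΔV_u / ΔV_c ≈ 568

A = 3.5 km² = 3.5 × 10^6 m²
Δh = 14 ft = 4.267 m
Unconfined: ΔV_u = Sy × A × Δh = 0.25 × 3.5 × 10^6 × 4.267 = 3.734 × 10^6 m³
Confined: ΔV_c = S × A × Δh = 4.4 × 10^-4 × 3.5 × 10^6 × 4.267 = 6571 m³
Ratio = ΔV_u / ΔV_c = Sy / S = 0.25 / 4.4 × 10^-4 = 568.2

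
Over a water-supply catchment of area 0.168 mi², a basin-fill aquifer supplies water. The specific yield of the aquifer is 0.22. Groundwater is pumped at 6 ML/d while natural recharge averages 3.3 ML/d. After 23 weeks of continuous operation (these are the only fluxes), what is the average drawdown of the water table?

Δh ≈ 4.54 m

A = 0.168 mi² = 4.351 × 10^5 m²
Net abstraction = 6 − 3.3 = 2.7 ML/d
Q_net = 2.7 ML/d = 2700 m³/d
t = 23 weeks = 161 d
ΔV = Q × t = 2700 m³/d × 161 d = 4.347 × 10^5 m³
Δh = ΔV / (Sy × A) = 4.347 × 10^5 / (0.22 × 4.351 × 10^5) = 4.541 m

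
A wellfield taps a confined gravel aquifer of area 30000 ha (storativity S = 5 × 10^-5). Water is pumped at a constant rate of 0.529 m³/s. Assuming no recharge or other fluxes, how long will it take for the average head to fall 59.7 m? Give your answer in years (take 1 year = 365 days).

t ≈ 0.0537 years

A = 30000 ha = 3 × 10^8 m²
ΔV = S × A × Δh = 5 × 10^-5 × 3 × 10^8 × 59.7 = 8.955 × 10^5 m³
Q = 0.529 m³/s = 45710 m³/d
t = ΔV / Q = 8.955 × 10^5 m³ / 45710 m³/d = 19.59 d
t = 19.59 d ≈ 0.05368 years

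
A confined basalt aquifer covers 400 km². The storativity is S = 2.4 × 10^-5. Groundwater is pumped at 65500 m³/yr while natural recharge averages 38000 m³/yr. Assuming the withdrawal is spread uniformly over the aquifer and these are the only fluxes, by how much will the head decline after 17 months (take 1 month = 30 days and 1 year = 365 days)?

Δh ≈ 4 m

A = 400 km² = 4 × 10^8 m²
Net abstraction = 65500 − 38000 = 27500 m³/yr
Q_net = 27500 m³/yr = 75.34 m³/d
t = 17 months = 510 d
ΔV = Q × t = 75.34 m³/d × 510 d = 38420 m³
Δh = ΔV / (S × A) = 38420 / (2.4 × 10^-5 × 4 × 10^8) = 4.003 m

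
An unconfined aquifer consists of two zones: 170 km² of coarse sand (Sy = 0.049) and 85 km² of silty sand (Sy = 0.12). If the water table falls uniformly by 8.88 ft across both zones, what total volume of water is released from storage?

A₁ = 170 km² = 1.7 × 10^8 m²; A₂ = 85 km² = 8.5 × 10^7 m²
Δh = 8.88 ft = 2.707 m
ΔV₁ = 0.049 × 1.7 × 10^8 × 2.707 = 2.255 × 10^7 m³
ΔV₂ = 0.12 × 8.5 × 10^7 × 2.707 = 2.761 × 10^7 m³
ΔV = ΔV₁ + ΔV₂ = 5.015 × 10^7 m³

ΔV ≈ 5.02 × 10^7 m³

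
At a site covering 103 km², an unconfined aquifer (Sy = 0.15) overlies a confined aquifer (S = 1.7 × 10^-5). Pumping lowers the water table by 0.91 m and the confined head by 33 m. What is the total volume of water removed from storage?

ΔV ≈ 1.41 × 10^7 m³

A = 103 km² = 1.03 × 10^8 m²
Unconfined: ΔV_u = Sy × A × Δh_u = 0.15 × 1.03 × 10^8 × 0.91 = 1.406 × 10^7 m³
Confined: ΔV_c = S × A × Δh_c = 1.7 × 10^-5 × 1.03 × 10^8 × 33 = 57780 m³
Total ΔV = 1.406 × 10^7 + 57780 = 1.412 × 10^7 m³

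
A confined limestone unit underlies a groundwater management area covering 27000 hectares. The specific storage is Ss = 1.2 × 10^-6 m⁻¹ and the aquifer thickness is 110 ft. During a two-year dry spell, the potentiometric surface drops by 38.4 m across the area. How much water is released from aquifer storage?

ΔV ≈ 4.17 × 10^5 m³

b = 110 ft = 33.53 m
S = Ss × b = 1.2 × 10^-6 m⁻¹ × 33.53 m = 4.023 × 10^-5
A = 27000 hectares = 2.7 × 10^8 m²
ΔV = S × A × Δh = 4.023 × 10^-5 × 2.7 × 10^8 m² × 38.4 m = 4.171 × 10^5 m³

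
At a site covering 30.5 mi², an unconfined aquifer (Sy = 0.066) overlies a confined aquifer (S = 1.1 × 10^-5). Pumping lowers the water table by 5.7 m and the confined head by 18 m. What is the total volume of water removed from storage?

ΔV ≈ 2.97 × 10^7 m³

A = 30.5 mi² = 7.899 × 10^7 m²
Unconfined: ΔV_u = Sy × A × Δh_u = 0.066 × 7.899 × 10^7 × 5.7 = 2.972 × 10^7 m³
Confined: ΔV_c = S × A × Δh_c = 1.1 × 10^-5 × 7.899 × 10^7 × 18 = 15640 m³
Total ΔV = 2.972 × 10^7 + 15640 = 2.973 × 10^7 m³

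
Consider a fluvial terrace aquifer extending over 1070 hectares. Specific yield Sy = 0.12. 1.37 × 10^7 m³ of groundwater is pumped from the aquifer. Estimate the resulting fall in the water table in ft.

Δh ≈ 35 ft

A = 1070 hectares = 1.07 × 10^7 m²
Δh = ΔV / (Sy × A) = 1.37 × 10^7 m³ / (0.12 × 1.07 × 10^7 m²) = 10.67 m
Δh = 10.67 m = 35.01 ft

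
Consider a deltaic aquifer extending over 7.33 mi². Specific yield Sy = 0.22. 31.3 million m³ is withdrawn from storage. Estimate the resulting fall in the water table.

Δh ≈ 7.49 m

A = 7.33 mi² = 1.898 × 10^7 m²
ΔV = 31.3 million m³ = 3.13 × 10^7 m³
Δh = ΔV / (Sy × A) = 3.13 × 10^7 m³ / (0.22 × 1.898 × 10^7 m²) = 7.494 m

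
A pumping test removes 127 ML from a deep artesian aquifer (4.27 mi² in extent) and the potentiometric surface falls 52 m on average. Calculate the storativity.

A = 4.27 mi² = 1.106 × 10^7 m²
ΔV = 127 ML = 1.27 × 10^5 m³
S = ΔV / (A × Δh) = 1.27 × 10^5 m³ / (1.106 × 10^7 m² × 52 m) = 2.208 × 10^-4

S ≈ 2.2 × 10^-4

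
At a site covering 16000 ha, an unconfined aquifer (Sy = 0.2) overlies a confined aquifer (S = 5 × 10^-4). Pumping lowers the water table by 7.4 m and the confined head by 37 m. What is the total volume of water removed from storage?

ΔV ≈ 2.4 × 10^8 m³

A = 16000 ha = 1.6 × 10^8 m²
Unconfined: ΔV_u = Sy × A × Δh_u = 0.2 × 1.6 × 10^8 × 7.4 = 2.368 × 10^8 m³
Confined: ΔV_c = S × A × Δh_c = 5 × 10^-4 × 1.6 × 10^8 × 37 = 2.96 × 10^6 m³
Total ΔV = 2.368 × 10^8 + 2.96 × 10^6 = 2.398 × 10^8 m³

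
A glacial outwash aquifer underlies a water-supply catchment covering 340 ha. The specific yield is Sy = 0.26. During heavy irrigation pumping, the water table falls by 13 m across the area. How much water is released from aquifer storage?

ΔV ≈ 1.15 × 10^7 m³

A = 340 ha = 3.4 × 10^6 m²
ΔV = Sy × A × Δh = 0.26 × 3.4 × 10^6 m² × 13 m = 1.149 × 10^7 m³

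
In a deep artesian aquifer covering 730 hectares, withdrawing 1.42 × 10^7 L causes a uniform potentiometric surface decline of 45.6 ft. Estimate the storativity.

S ≈ 1.4 × 10^-4

A = 730 hectares = 7.3 × 10^6 m²
Δh = 45.6 ft = 13.9 m
ΔV = 1.42 × 10^7 L = 14200 m³
S = ΔV / (A × Δh) = 14200 m³ / (7.3 × 10^6 m² × 13.9 m) = 1.4 × 10^-4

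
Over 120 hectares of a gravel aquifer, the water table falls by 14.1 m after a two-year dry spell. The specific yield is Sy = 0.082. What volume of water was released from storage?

A = 120 hectares = 1.2 × 10^6 m²
ΔV = Sy × A × Δh = 0.082 × 1.2 × 10^6 m² × 14.1 m = 1.387 × 10^6 m³

ΔV ≈ 1.39 × 10^6 m³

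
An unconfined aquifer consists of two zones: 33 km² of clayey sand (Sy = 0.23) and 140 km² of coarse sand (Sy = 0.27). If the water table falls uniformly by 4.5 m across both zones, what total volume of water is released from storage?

A₁ = 33 km² = 3.3 × 10^7 m²; A₂ = 140 km² = 1.4 × 10^8 m²
ΔV₁ = 0.23 × 3.3 × 10^7 × 4.5 = 3.416 × 10^7 m³
ΔV₂ = 0.27 × 1.4 × 10^8 × 4.5 = 1.701 × 10^8 m³
ΔV = ΔV₁ + ΔV₂ = 2.043 × 10^8 m³

ΔV ≈ 2.04 × 10^8 m³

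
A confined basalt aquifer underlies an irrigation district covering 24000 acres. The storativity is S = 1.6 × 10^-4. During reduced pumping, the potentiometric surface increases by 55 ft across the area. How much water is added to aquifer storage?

A = 24000 acres = 9.712 × 10^7 m²
Δh = 55 ft = 16.76 m
ΔV = S × A × Δh = 1.6 × 10^-4 × 9.712 × 10^7 m² × 16.76 m = 2.605 × 10^5 m³

ΔV ≈ 2.61 × 10^5 m³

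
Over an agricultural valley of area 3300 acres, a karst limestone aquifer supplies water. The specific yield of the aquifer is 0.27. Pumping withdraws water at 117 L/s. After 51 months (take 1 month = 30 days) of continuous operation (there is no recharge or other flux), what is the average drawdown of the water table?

A = 3300 acres = 1.335 × 10^7 m²
Q = 117 L/s = 10110 m³/d
t = 51 months = 1530 d
ΔV = Q × t = 10110 m³/d × 1530 d = 1.547 × 10^7 m³
Δh = ΔV / (Sy × A) = 1.547 × 10^7 / (0.27 × 1.335 × 10^7) = 4.289 m

Δh ≈ 4.29 m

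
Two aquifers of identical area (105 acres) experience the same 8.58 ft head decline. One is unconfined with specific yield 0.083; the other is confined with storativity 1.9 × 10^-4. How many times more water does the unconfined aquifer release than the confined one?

A = 105 acres = 4.249 × 10^5 m²
Δh = 8.58 ft = 2.615 m
Unconfined: ΔV_u = Sy × A × Δh = 0.083 × 4.249 × 10^5 × 2.615 = 92230 m³
Confined: ΔV_c = S × A × Δh = 1.9 × 10^-4 × 4.249 × 10^5 × 2.615 = 211.1 m³
Ratio = ΔV_u / ΔV_c = Sy / S = 0.083 / 1.9 × 10^-4 = 436.8

ΔV_u / ΔV_c ≈ 437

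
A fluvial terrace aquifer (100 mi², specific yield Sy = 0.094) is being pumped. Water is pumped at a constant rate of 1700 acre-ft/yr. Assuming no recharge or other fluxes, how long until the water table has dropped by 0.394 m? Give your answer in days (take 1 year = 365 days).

A = 100 mi² = 2.59 × 10^8 m²
ΔV = Sy × A × Δh = 0.094 × 2.59 × 10^8 × 0.394 = 9.592 × 10^6 m³
Q = 1700 acre-ft/yr = 5745 m³/d
t = ΔV / Q = 9.592 × 10^6 m³ / 5745 m³/d = 1670 d

t ≈ 1670 days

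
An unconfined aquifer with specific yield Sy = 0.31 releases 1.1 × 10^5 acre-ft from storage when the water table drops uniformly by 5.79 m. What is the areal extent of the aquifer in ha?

A ≈ 7560 ha

ΔV = 1.1 × 10^5 acre-ft = 1.357 × 10^8 m³
A = ΔV / (Sy × Δh) = 1.357 × 10^8 / (0.31 × 5.79) = 7.559 × 10^7 m²
A = 7.559 × 10^7 m² = 7559 ha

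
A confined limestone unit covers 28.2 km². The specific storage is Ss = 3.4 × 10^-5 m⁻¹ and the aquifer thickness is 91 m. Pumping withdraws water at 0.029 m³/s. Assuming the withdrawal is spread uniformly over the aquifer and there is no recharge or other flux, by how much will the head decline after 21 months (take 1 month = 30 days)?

Δh ≈ 18.1 m

S = Ss × b = 3.4 × 10^-5 m⁻¹ × 91 m = 3.094 × 10^-3
A = 28.2 km² = 2.82 × 10^7 m²
Q = 0.029 m³/s = 2506 m³/d
t = 21 months = 630 d
ΔV = Q × t = 2506 m³/d × 630 d = 1.579 × 10^6 m³
Δh = ΔV / (S × A) = 1.579 × 10^6 / (0.003094 × 2.82 × 10^7) = 18.09 m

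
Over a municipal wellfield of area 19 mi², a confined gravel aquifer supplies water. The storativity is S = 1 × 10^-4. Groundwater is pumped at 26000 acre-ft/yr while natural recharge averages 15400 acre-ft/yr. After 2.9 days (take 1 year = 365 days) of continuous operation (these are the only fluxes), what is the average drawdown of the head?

A = 19 mi² = 4.921 × 10^7 m²
Net abstraction = 26000 − 15400 = 10600 acre-ft/yr
Q_net = 10600 acre-ft/yr = 35820 m³/d
ΔV = Q × t = 35820 m³/d × 2.9 d = 1.039 × 10^5 m³
Δh = ΔV / (S × A) = 1.039 × 10^5 / (1 × 10^-4 × 4.921 × 10^7) = 21.11 m

Δh ≈ 21.1 m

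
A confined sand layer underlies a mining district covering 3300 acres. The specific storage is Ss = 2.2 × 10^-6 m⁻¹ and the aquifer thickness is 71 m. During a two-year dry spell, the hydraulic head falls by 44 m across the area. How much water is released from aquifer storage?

S = Ss × b = 2.2 × 10^-6 m⁻¹ × 71 m = 1.562 × 10^-4
A = 3300 acres = 1.335 × 10^7 m²
ΔV = S × A × Δh = 1.562 × 10^-4 × 1.335 × 10^7 m² × 44 m = 91780 m³

ΔV ≈ 91800 m³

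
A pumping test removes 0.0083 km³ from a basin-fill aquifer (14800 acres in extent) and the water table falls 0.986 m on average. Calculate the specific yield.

A = 14800 acres = 5.989 × 10^7 m²
ΔV = 0.0083 km³ = 8.3 × 10^6 m³
Sy = ΔV / (A × Δh) = 8.3 × 10^6 m³ / (5.989 × 10^7 m² × 0.986 m) = 0.1405

Sy ≈ 0.14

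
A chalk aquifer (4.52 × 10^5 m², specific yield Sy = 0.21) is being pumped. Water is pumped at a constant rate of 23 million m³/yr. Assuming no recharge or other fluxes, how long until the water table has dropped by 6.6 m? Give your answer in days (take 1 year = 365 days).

t ≈ 9.94 days

ΔV = Sy × A × Δh = 0.21 × 4.52 × 10^5 × 6.6 = 6.265 × 10^5 m³
Q = 23 million m³/yr = 63010 m³/d
t = ΔV / Q = 6.265 × 10^5 m³ / 63010 m³/d = 9.942 d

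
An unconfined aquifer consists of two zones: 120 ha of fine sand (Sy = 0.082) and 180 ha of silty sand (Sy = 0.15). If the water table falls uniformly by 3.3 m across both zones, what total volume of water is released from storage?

A₁ = 120 ha = 1.2 × 10^6 m²; A₂ = 180 ha = 1.8 × 10^6 m²
ΔV₁ = 0.082 × 1.2 × 10^6 × 3.3 = 3.247 × 10^5 m³
ΔV₂ = 0.15 × 1.8 × 10^6 × 3.3 = 8.91 × 10^5 m³
ΔV = ΔV₁ + ΔV₂ = 1.216 × 10^6 m³

ΔV ≈ 1.22 × 10^6 m³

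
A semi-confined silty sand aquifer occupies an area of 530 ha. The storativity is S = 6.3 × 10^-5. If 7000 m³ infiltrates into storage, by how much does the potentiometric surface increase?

A = 530 ha = 5.3 × 10^6 m²
Δh = ΔV / (S × A) = 7000 m³ / (6.3 × 10^-5 × 5.3 × 10^6 m²) = 20.96 m

Δh ≈ 21 m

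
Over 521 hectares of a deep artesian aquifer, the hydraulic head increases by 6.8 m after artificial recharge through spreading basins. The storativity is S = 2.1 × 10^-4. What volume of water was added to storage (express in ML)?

A = 521 hectares = 5.21 × 10^6 m²
ΔV = S × A × Δh = 2.1 × 10^-4 × 5.21 × 10^6 m² × 6.8 m = 7440 m³
ΔV = 7440 m³ = 7.44 ML

ΔV ≈ 7.44 ML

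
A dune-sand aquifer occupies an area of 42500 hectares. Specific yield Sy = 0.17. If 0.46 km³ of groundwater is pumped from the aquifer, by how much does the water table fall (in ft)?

Δh ≈ 20.9 ft

A = 42500 hectares = 4.25 × 10^8 m²
ΔV = 0.46 km³ = 4.6 × 10^8 m³
Δh = ΔV / (Sy × A) = 4.6 × 10^8 m³ / (0.17 × 4.25 × 10^8 m²) = 6.367 m
Δh = 6.367 m = 20.89 ft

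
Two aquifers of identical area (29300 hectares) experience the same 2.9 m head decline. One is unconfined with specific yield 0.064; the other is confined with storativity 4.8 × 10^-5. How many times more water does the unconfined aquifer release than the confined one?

A = 29300 hectares = 2.93 × 10^8 m²
Unconfined: ΔV_u = Sy × A × Δh = 0.064 × 2.93 × 10^8 × 2.9 = 5.438 × 10^7 m³
Confined: ΔV_c = S × A × Δh = 4.8 × 10^-5 × 2.93 × 10^8 × 2.9 = 40790 m³
Ratio = ΔV_u / ΔV_c = Sy / S = 0.064 / 4.8 × 10^-5 = 1333

ΔV_u / ΔV_c ≈ 1330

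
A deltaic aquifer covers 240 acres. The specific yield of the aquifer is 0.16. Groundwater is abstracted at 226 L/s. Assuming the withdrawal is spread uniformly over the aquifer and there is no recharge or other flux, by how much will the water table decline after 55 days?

Δh ≈ 6.91 m

A = 240 acres = 9.712 × 10^5 m²
Q = 226 L/s = 19530 m³/d
ΔV = Q × t = 19530 m³/d × 55 d = 1.074 × 10^6 m³
Δh = ΔV / (Sy × A) = 1.074 × 10^6 / (0.16 × 9.712 × 10^5) = 6.911 m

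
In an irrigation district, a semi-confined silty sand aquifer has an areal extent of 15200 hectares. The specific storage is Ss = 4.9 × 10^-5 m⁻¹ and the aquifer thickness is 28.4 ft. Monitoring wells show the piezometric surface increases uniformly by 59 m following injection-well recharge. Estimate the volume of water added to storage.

b = 28.4 ft = 8.656 m
S = Ss × b = 4.9 × 10^-5 m⁻¹ × 8.656 m = 4.242 × 10^-4
A = 15200 hectares = 1.52 × 10^8 m²
ΔV = S × A × Δh = 4.242 × 10^-4 × 1.52 × 10^8 m² × 59 m = 3.804 × 10^6 m³

ΔV ≈ 3.8 × 10^6 m³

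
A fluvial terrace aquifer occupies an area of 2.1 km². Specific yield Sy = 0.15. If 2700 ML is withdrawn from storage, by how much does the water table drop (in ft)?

Δh ≈ 28.1 ft

A = 2.1 km² = 2.1 × 10^6 m²
ΔV = 2700 ML = 2.7 × 10^6 m³
Δh = ΔV / (Sy × A) = 2.7 × 10^6 m³ / (0.15 × 2.1 × 10^6 m²) = 8.571 m
Δh = 8.571 m = 28.12 ft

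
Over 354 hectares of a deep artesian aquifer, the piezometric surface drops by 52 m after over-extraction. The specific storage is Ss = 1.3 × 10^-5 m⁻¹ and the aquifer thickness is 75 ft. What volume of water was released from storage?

ΔV ≈ 54700 m³

b = 75 ft = 22.86 m
S = Ss × b = 1.3 × 10^-5 m⁻¹ × 22.86 m = 2.972 × 10^-4
A = 354 hectares = 3.54 × 10^6 m²
ΔV = S × A × Δh = 2.972 × 10^-4 × 3.54 × 10^6 m² × 52 m = 54700 m³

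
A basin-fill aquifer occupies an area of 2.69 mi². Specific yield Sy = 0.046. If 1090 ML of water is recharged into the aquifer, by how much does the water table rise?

A = 2.69 mi² = 6.967 × 10^6 m²
ΔV = 1090 ML = 1.09 × 10^6 m³
Δh = ΔV / (Sy × A) = 1.09 × 10^6 m³ / (0.046 × 6.967 × 10^6 m²) = 3.401 m

Δh ≈ 3.4 m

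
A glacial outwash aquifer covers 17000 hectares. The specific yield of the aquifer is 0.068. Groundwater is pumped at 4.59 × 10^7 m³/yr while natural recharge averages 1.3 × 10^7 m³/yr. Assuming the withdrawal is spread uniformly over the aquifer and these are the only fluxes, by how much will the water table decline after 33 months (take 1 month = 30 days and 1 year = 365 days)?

Δh ≈ 7.72 m

A = 17000 hectares = 1.7 × 10^8 m²
Net abstraction = 4.59 × 10^7 − 1.3 × 10^7 = 3.29 × 10^7 m³/yr
Q_net = 3.29 × 10^7 m³/yr = 90140 m³/d
t = 33 months = 990 d
ΔV = Q × t = 90140 m³/d × 990 d = 8.924 × 10^7 m³
Δh = ΔV / (Sy × A) = 8.924 × 10^7 / (0.068 × 1.7 × 10^8) = 7.719 m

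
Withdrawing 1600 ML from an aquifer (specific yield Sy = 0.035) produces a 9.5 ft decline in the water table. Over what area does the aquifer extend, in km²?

Δh = 9.5 ft = 2.896 m
ΔV = 1600 ML = 1.6 × 10^6 m³
A = ΔV / (Sy × Δh) = 1.6 × 10^6 / (0.035 × 2.896) = 1.579 × 10^7 m²
A = 1.579 × 10^7 m² = 15.79 km²

A ≈ 15.8 km²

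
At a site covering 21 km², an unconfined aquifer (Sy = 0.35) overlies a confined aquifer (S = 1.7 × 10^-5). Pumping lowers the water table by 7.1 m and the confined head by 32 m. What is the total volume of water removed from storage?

A = 21 km² = 2.1 × 10^7 m²
Unconfined: ΔV_u = Sy × A × Δh_u = 0.35 × 2.1 × 10^7 × 7.1 = 5.218 × 10^7 m³
Confined: ΔV_c = S × A × Δh_c = 1.7 × 10^-5 × 2.1 × 10^7 × 32 = 11420 m³
Total ΔV = 5.218 × 10^7 + 11420 = 5.22 × 10^7 m³

ΔV ≈ 5.22 × 10^7 m³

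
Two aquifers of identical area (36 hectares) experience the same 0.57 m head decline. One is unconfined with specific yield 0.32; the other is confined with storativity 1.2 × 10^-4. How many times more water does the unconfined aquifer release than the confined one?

A = 36 hectares = 3.6 × 10^5 m²
Unconfined: ΔV_u = Sy × A × Δh = 0.32 × 3.6 × 10^5 × 0.57 = 65660 m³
Confined: ΔV_c = S × A × Δh = 1.2 × 10^-4 × 3.6 × 10^5 × 0.57 = 24.62 m³
Ratio = ΔV_u / ΔV_c = Sy / S = 0.32 / 1.2 × 10^-4 = 2667

ΔV_u / ΔV_c ≈ 2670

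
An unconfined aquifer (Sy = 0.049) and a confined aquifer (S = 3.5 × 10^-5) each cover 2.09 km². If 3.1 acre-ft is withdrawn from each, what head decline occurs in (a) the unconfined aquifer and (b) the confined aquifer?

Δh_u ≈ 0.0373 m; Δh_c ≈ 52.3 m

A = 2.09 km² = 2.09 × 10^6 m²
ΔV = 3.1 acre-ft = 3824 m³
Unconfined: Δh_u = ΔV/(Sy·A) = 3824/(0.049 × 2.09 × 10^6) = 0.03734 m
Confined: Δh_c = ΔV/(S·A) = 3824/(3.5 × 10^-5 × 2.09 × 10^6) = 52.27 m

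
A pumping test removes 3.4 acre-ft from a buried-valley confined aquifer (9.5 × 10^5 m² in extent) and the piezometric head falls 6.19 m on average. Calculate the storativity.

S ≈ 7.1 × 10^-4

ΔV = 3.4 acre-ft = 4194 m³
S = ΔV / (A × Δh) = 4194 m³ / (9.5 × 10^5 m² × 6.19 m) = 7.132 × 10^-4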